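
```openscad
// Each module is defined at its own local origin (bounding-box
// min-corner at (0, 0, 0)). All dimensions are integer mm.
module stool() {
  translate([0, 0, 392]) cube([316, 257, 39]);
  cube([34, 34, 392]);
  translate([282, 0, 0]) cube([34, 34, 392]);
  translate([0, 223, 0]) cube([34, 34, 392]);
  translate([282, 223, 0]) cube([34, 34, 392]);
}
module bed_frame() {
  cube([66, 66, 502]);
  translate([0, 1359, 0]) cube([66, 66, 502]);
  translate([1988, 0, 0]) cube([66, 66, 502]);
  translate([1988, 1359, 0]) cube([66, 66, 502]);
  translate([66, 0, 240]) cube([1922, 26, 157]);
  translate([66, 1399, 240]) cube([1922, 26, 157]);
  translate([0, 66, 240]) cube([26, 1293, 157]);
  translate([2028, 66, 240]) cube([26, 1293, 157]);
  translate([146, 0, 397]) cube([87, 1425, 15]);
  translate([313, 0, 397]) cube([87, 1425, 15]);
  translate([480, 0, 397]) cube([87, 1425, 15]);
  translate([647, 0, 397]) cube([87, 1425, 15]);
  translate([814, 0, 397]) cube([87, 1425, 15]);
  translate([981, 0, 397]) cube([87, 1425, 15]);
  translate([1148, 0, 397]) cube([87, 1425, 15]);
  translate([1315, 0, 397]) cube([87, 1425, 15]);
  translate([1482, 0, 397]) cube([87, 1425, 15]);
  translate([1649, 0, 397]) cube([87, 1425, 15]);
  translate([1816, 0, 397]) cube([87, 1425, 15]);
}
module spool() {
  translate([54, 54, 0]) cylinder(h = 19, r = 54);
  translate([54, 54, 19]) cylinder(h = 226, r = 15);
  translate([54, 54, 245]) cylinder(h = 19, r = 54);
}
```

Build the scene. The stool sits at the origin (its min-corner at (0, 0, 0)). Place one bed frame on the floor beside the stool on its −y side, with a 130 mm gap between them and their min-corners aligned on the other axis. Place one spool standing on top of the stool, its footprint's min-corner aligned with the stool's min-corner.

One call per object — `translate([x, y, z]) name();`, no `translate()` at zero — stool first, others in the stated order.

stool();
translate([0, -1555, 0]) bed_frame();
translate([0, 0, 431]) spool();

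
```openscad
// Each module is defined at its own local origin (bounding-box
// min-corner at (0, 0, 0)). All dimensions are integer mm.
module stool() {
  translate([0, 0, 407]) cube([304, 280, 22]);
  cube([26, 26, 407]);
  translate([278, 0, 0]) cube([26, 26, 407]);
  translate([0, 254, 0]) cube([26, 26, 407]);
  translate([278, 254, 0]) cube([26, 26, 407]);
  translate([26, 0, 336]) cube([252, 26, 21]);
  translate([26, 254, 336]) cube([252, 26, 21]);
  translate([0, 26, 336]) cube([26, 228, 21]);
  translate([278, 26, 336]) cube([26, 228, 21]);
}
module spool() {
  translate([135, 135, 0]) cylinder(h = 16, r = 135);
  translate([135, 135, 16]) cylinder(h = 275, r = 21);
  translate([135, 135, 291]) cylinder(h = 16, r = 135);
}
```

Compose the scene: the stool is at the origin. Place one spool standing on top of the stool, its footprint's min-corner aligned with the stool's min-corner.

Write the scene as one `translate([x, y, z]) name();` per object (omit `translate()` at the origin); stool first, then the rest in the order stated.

stool();
translate([0, 0, 429]) spool();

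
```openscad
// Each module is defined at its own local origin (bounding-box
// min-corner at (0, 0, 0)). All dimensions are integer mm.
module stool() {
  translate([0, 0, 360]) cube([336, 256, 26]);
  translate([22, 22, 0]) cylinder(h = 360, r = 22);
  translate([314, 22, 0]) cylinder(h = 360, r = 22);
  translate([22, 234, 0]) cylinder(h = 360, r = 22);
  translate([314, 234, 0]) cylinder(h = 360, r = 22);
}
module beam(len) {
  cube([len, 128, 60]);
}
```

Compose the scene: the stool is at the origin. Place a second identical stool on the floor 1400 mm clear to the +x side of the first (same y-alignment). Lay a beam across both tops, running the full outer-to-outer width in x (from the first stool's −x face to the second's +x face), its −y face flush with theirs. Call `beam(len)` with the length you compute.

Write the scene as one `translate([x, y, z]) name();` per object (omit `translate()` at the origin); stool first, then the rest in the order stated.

stool();
translate([1736, 0, 0]) stool();
translate([0, 0, 386]) beam(2072);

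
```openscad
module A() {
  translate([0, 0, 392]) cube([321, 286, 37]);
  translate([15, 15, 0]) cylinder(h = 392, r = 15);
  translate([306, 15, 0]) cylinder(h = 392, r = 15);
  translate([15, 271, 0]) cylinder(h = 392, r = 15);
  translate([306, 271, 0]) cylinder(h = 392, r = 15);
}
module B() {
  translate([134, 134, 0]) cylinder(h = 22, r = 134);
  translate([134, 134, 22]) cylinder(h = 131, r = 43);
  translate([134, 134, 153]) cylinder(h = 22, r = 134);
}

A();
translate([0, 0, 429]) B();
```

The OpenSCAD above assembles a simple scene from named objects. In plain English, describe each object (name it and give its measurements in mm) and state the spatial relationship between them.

A is a four-legged stool. The seat is a 321×286×37 mm slab whose top surface is at z = 429 mm; four round legs, each 30 mm in diameter, run from the floor (z = 0) to the underside of the seat, each leg's axis is inset half a diameter from the nearest pair of seat edges (so the leg's bounding box is flush with the corner).

B is a spool: two coaxial disc flanges of radius 134 mm and thickness 22 mm, joined by a core cylinder of radius 43 mm and height 131 mm. The lower flange rests on z = 0 and the three cylinders share a vertical axis.

The spool is on top of the stool.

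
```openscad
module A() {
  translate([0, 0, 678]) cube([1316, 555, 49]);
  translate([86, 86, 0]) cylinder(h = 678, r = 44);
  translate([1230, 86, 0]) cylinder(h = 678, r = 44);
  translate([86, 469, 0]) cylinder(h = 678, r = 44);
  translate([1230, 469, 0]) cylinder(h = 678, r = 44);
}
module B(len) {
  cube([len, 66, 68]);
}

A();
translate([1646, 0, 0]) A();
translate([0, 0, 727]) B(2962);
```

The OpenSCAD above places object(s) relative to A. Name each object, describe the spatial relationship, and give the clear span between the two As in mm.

A is a table. B is a beam. A beam spans the tops of two tables. The clear span between the two tables is 330 mm.

Second table starts at x = 1646; first ends at x = 1316; clear span = 1646 − 1316 = 330 mm.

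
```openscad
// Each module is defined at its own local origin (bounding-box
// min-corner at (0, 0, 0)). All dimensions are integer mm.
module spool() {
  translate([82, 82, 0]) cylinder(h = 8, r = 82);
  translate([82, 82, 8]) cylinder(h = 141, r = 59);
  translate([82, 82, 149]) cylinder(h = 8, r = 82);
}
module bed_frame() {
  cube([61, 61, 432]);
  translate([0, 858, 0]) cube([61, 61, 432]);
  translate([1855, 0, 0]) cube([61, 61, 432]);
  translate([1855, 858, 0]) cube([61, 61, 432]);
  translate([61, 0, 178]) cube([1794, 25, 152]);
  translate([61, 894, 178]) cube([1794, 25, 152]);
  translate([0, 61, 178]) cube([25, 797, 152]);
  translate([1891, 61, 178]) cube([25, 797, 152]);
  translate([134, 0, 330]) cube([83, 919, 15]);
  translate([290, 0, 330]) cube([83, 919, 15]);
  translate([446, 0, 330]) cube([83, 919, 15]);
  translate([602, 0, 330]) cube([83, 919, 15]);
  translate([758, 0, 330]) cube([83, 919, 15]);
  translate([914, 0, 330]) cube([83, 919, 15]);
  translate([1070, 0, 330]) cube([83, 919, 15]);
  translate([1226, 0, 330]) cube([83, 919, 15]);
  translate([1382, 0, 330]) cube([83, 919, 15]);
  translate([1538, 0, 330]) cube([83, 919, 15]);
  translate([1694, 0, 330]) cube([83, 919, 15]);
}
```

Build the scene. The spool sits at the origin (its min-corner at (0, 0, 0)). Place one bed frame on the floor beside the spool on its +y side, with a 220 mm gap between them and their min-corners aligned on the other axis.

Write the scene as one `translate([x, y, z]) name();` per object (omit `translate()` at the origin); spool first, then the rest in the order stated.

spool();
translate([0, 384, 0]) bed_frame();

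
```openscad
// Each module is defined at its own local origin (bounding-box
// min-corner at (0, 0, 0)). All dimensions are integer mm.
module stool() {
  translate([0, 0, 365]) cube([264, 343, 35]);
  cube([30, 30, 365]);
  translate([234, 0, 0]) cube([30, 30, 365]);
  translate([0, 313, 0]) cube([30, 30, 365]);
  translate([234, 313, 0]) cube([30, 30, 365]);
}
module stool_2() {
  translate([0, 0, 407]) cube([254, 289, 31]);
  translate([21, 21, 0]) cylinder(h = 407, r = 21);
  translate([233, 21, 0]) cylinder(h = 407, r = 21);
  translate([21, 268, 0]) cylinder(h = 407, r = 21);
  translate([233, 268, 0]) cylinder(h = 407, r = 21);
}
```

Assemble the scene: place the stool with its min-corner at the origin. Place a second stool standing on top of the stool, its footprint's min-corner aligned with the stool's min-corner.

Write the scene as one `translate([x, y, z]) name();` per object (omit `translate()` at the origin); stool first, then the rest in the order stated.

stool();
translate([0, 0, 400]) stool_2();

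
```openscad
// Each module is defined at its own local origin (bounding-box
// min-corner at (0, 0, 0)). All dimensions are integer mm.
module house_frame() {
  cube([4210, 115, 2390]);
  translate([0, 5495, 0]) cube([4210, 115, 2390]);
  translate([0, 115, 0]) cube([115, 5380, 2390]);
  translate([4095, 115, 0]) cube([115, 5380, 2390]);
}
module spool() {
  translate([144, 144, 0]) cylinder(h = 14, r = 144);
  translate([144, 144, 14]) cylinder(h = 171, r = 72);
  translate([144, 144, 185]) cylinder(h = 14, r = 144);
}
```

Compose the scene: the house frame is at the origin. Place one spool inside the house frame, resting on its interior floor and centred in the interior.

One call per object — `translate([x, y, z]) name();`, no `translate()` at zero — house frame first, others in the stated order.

house_frame();
translate([1961, 2661, 0]) spool();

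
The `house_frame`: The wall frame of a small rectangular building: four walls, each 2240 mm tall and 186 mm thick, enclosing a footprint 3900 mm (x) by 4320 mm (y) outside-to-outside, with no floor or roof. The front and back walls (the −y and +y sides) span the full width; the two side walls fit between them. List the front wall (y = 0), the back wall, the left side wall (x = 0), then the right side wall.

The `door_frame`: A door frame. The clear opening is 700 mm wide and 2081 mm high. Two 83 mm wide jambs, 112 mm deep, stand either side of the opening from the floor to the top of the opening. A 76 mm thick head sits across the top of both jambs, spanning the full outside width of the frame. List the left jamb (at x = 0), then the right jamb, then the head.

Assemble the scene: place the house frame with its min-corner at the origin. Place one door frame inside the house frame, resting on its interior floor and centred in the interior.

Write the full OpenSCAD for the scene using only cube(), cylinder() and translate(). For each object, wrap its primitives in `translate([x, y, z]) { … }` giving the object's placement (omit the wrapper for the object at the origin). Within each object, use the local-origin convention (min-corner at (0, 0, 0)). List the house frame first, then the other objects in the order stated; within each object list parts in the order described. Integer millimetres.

cube([3900, 186, 2240]);
translate([0, 4134, 0]) cube([3900, 186, 2240]);
translate([0, 186, 0]) cube([186, 3948, 2240]);
translate([3714, 186, 0]) cube([186, 3948, 2240]);
translate([1517, 2104, 0]) {
  cube([83, 112, 2081]);
  translate([783, 0, 0]) cube([83, 112, 2081]);
  translate([0, 0, 2081]) cube([866, 112, 76]);
}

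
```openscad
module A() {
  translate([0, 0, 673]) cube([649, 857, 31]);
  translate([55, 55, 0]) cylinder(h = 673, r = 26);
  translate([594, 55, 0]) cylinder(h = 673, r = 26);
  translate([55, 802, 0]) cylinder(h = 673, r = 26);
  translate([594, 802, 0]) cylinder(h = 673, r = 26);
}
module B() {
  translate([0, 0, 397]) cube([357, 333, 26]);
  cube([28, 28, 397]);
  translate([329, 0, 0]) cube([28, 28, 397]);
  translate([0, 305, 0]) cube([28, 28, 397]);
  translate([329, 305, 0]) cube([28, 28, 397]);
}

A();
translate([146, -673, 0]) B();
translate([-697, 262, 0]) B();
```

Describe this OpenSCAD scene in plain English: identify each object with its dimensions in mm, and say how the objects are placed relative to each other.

A is a table with a 649×857 mm rectangular top, 31 mm thick, top surface at z = 704 mm, supported by four round legs of 52 mm diameter, each leg's bounding box inset 29 mm from the nearest pair of top edges, running from the floor.

B is a four-legged stool. The seat is a 357×333×26 mm slab whose top surface is at z = 423 mm; four square legs, each 28×28 mm in cross-section, run from the floor (z = 0) to the underside of the seat, each flush with a corner of the seat.

Two stools sit around the table at the −y, −x sides.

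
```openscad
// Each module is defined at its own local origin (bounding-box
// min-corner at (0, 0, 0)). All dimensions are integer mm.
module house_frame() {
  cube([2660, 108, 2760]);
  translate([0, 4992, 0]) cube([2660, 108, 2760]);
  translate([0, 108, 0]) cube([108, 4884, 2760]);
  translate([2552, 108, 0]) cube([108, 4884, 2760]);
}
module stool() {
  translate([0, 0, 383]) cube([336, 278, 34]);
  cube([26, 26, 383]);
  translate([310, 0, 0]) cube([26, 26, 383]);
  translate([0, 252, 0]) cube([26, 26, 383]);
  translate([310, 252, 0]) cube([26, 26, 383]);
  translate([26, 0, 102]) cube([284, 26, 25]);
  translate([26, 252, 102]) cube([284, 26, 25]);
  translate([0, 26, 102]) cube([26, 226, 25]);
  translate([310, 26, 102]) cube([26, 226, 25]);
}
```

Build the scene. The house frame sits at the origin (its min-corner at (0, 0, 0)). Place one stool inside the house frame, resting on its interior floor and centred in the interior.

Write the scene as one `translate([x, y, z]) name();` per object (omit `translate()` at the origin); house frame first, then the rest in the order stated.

house_frame();
translate([1162, 2411, 0]) stool();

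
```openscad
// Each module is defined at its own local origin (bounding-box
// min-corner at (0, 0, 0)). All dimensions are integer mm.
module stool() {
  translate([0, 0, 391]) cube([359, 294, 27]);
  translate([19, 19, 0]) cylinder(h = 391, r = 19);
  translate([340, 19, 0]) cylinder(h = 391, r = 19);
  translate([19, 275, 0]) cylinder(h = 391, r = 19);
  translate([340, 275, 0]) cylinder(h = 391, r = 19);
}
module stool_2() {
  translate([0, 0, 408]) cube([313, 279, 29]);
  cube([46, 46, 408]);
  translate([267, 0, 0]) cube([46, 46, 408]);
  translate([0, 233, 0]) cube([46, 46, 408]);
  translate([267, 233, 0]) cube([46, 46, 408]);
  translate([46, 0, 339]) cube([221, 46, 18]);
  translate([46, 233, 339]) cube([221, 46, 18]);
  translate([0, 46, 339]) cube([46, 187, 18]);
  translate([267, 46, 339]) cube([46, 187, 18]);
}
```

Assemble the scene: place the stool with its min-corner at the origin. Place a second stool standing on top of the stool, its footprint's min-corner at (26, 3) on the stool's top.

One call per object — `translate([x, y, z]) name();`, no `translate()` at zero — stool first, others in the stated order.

stool();
translate([26, 3, 418]) stool_2();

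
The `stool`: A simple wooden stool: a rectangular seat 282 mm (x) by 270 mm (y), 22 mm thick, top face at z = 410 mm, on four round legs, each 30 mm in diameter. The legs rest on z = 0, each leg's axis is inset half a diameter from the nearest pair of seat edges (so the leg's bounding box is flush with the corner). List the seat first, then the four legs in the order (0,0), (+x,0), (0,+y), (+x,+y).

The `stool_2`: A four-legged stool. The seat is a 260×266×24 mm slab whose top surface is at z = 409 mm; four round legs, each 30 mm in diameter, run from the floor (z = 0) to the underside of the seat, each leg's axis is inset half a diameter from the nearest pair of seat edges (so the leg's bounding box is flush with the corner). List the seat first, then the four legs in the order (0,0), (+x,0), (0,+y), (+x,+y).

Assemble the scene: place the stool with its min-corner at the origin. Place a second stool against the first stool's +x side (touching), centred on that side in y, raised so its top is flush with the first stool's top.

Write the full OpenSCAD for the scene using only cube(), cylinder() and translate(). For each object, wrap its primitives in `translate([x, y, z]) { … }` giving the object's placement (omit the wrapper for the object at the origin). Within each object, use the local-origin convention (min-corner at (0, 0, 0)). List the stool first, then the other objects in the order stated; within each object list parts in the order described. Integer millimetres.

translate([0, 0, 388]) cube([282, 270, 22]);
translate([15, 15, 0]) cylinder(h = 388, r = 15);
translate([267, 15, 0]) cylinder(h = 388, r = 15);
translate([15, 255, 0]) cylinder(h = 388, r = 15);
translate([267, 255, 0]) cylinder(h = 388, r = 15);
translate([282, 2, 1]) {
  translate([0, 0, 385]) cube([260, 266, 24]);
  translate([15, 15, 0]) cylinder(h = 385, r = 15);
  translate([245, 15, 0]) cylinder(h = 385, r = 15);
  translate([15, 251, 0]) cylinder(h = 385, r = 15);
  translate([245, 251, 0]) cylinder(h = 385, r = 15);
}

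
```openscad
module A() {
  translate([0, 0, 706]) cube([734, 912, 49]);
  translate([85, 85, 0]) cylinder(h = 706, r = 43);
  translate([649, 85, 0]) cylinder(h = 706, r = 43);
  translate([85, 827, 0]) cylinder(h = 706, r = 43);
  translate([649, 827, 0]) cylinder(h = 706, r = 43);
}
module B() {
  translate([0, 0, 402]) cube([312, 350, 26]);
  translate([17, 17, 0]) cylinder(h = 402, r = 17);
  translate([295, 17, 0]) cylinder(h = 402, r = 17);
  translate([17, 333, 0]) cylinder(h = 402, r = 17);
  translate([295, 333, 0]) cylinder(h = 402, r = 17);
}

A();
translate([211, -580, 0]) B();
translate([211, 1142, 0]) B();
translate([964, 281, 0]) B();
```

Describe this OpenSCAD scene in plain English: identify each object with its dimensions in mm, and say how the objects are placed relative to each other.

A is a table: top 734 mm (x) × 912 mm (y), 49 mm thick, upper face at z = 755 mm, on four round legs of 86 mm diameter, each leg's bounding box inset 42 mm from the nearest pair of top edges, running from z = 0 to the bottom of the top.

B is a four-legged stool. The seat is 312×350 mm, 26 mm thick, top at z = 428 mm. It stands on four round legs, each 34 mm in diameter, from z = 0 to the seat underside, each leg's axis is inset half a diameter from the nearest pair of seat edges (so the leg's bounding box is flush with the corner).

Three stools sit around the table at the −y, +y, +x sides.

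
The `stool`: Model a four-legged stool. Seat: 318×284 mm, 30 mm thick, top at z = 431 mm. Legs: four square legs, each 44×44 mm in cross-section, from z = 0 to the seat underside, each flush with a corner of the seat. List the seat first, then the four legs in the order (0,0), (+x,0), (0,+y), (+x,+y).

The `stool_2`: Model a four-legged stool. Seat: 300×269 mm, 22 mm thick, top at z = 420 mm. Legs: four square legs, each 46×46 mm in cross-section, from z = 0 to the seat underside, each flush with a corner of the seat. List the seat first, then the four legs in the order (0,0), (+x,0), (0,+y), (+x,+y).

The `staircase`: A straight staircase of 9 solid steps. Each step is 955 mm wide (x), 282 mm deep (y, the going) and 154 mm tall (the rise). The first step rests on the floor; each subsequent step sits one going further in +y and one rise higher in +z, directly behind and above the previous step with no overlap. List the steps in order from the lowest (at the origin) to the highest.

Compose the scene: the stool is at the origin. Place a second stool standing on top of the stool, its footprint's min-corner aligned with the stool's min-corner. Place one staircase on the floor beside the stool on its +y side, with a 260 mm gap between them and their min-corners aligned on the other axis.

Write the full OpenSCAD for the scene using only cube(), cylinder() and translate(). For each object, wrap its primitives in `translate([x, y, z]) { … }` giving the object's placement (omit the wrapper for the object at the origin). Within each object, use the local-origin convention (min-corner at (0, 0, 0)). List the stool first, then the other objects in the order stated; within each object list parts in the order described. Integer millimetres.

translate([0, 0, 401]) cube([318, 284, 30]);
cube([44, 44, 401]);
translate([274, 0, 0]) cube([44, 44, 401]);
translate([0, 240, 0]) cube([44, 44, 401]);
translate([274, 240, 0]) cube([44, 44, 401]);
translate([0, 0, 431]) {
  translate([0, 0, 398]) cube([300, 269, 22]);
  cube([46, 46, 398]);
  translate([254, 0, 0]) cube([46, 46, 398]);
  translate([0, 223, 0]) cube([46, 46, 398]);
  translate([254, 223, 0]) cube([46, 46, 398]);
}
translate([0, 544, 0]) {
  cube([955, 282, 154]);
  translate([0, 282, 154]) cube([955, 282, 154]);
  translate([0, 564, 308]) cube([955, 282, 154]);
  translate([0, 846, 462]) cube([955, 282, 154]);
  translate([0, 1128, 616]) cube([955, 282, 154]);
  translate([0, 1410, 770]) cube([955, 282, 154]);
  translate([0, 1692, 924]) cube([955, 282, 154]);
  translate([0, 1974, 1078]) cube([955, 282, 154]);
  translate([0, 2256, 1232]) cube([955, 282, 154]);
}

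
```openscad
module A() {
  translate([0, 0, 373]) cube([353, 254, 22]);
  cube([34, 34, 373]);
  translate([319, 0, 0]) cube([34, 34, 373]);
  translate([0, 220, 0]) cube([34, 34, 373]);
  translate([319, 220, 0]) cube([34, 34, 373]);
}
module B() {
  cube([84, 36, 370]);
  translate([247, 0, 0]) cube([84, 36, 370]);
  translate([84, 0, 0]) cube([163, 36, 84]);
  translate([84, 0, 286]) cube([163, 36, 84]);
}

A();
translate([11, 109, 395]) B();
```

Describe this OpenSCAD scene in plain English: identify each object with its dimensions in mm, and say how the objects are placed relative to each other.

A is a simple wooden stool: a rectangular seat 353 mm (x) by 254 mm (y), 22 mm thick, top face at z = 395 mm, on four square legs, each 34×34 mm in cross-section. The legs rest on z = 0, each flush with a corner of the seat.

B is a rectangular picture frame lying in the x–z plane (depth along y). The opening is 163 mm wide (x) by 202 mm tall (z), surrounded by a border 84 mm wide on all four sides. The frame is 36 mm deep and is made of two full-height vertical stiles with two horizontal rails fitted between them.

The picture frame is on top of the stool, centred.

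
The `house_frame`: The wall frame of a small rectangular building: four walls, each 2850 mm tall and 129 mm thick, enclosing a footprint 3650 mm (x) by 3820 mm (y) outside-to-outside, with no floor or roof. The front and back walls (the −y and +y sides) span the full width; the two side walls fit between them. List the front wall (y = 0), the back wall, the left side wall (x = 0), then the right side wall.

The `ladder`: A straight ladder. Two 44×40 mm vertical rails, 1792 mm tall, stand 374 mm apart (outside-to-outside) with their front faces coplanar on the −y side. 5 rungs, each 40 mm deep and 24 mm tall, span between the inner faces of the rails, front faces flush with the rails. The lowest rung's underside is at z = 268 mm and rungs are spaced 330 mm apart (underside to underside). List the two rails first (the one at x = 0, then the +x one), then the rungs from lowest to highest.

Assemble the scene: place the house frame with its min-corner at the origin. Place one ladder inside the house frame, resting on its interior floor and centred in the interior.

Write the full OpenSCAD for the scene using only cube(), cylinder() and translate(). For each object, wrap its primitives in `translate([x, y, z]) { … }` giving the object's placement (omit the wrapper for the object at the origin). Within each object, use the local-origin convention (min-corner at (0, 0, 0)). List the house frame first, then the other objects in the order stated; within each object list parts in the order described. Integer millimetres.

cube([3650, 129, 2850]);
translate([0, 3691, 0]) cube([3650, 129, 2850]);
translate([0, 129, 0]) cube([129, 3562, 2850]);
translate([3521, 129, 0]) cube([129, 3562, 2850]);
translate([1638, 1890, 0]) {
  cube([44, 40, 1792]);
  translate([330, 0, 0]) cube([44, 40, 1792]);
  translate([44, 0, 268]) cube([286, 40, 24]);
  translate([44, 0, 598]) cube([286, 40, 24]);
  translate([44, 0, 928]) cube([286, 40, 24]);
  translate([44, 0, 1258]) cube([286, 40, 24]);
  translate([44, 0, 1588]) cube([286, 40, 24]);
}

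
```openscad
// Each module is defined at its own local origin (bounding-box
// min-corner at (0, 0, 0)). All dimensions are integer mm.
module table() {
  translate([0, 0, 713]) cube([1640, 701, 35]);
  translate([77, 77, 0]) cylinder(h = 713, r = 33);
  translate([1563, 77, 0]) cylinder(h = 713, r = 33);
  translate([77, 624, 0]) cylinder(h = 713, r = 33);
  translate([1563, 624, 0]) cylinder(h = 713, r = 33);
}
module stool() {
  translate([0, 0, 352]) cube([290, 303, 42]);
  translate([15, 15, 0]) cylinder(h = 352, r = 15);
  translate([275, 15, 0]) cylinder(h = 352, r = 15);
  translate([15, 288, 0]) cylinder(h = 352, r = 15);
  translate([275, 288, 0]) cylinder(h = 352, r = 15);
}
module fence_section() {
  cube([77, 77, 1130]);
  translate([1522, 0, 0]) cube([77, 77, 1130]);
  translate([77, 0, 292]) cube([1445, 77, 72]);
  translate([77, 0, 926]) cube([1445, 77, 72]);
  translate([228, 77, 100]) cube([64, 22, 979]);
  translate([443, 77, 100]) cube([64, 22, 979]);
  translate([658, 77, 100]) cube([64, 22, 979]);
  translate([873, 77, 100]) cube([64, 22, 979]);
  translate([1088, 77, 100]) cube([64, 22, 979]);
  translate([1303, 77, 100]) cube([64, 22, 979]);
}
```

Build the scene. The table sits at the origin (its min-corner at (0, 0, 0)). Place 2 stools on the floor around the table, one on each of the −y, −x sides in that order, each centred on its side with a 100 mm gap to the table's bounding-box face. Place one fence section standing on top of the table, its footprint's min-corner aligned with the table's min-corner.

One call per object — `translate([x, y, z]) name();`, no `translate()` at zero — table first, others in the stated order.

table();
translate([675, -403, 0]) stool();
translate([-390, 199, 0]) stool();
translate([0, 0, 748]) fence_section();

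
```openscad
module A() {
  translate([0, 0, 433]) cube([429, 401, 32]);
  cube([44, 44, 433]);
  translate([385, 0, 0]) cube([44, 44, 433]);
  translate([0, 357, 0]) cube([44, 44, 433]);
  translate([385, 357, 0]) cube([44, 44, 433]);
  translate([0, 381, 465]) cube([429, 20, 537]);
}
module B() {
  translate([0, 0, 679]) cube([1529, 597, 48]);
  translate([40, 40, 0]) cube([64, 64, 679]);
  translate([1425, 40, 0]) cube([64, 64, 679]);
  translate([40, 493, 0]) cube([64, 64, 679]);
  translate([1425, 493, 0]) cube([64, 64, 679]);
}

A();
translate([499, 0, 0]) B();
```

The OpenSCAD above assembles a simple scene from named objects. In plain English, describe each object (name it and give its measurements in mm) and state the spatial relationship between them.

A is a chair. The seat is a 429×401×32 mm slab with its top at z = 465 mm, on four 44×44 mm corner legs (flush with the seat edges, standing on z = 0). A flat backrest 20 mm thick, 537 mm tall, spans the full seat width and rises from the seat top along its +y edge, rear face flush with the rear of the seat.

B is a table: top 1529 mm (x) × 597 mm (y), 48 mm thick, upper face at z = 727 mm, on four 64×64 mm square legs, each inset 40 mm from the nearest pair of top edges, running from z = 0 to the bottom of the top.

The table is on the floor beside the chair on its +x side.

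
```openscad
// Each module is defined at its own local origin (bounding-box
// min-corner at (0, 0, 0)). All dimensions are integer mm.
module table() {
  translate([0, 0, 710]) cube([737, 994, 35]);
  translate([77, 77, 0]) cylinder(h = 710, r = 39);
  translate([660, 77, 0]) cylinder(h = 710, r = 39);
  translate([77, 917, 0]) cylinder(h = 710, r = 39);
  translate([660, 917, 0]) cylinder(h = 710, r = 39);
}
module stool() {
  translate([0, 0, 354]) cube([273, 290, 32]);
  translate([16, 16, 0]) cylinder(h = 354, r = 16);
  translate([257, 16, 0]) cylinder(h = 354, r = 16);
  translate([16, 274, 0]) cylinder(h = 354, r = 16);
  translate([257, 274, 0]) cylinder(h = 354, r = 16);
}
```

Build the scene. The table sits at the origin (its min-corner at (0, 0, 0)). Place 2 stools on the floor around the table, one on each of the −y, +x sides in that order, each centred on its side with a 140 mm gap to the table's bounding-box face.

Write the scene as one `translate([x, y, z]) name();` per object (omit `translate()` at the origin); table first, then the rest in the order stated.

table();
translate([232, -430, 0]) stool();
translate([877, 352, 0]) stool();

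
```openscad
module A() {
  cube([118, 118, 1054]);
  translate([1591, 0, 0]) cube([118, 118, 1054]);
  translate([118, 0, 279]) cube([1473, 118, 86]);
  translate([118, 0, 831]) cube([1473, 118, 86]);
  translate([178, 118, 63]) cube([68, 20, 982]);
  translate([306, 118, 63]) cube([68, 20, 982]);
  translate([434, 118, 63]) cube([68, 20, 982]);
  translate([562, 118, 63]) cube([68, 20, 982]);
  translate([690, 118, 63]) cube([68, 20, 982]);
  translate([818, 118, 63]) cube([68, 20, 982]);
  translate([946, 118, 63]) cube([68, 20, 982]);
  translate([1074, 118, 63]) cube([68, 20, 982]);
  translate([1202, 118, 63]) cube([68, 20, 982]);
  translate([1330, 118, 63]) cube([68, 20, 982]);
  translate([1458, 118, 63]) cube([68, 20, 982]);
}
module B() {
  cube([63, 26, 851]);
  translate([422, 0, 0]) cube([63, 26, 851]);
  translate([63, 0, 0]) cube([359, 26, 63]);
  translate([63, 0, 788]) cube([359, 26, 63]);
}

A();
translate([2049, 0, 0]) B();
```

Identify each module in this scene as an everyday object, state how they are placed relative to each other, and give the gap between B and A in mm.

The picture frame's nearest face is 340 mm from the fence section's +x face.

A is a fence section. B is a picture frame. The picture frame is on the floor beside the fence section on its +x side. The gap between the picture frame and the fence section is 340 mm.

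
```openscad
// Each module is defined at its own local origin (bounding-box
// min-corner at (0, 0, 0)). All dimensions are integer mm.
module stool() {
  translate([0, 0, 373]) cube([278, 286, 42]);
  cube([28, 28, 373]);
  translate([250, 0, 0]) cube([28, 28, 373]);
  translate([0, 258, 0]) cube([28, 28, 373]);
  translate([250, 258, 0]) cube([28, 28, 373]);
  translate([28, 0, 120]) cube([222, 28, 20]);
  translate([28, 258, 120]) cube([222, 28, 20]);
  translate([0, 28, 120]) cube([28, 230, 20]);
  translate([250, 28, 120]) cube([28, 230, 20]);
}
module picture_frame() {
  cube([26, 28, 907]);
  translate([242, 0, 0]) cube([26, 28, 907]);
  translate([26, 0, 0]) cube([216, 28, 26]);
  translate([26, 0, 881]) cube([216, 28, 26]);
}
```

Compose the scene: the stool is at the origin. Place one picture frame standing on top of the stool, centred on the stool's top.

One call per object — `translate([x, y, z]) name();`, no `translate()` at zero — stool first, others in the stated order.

stool();
translate([5, 129, 415]) picture_frame();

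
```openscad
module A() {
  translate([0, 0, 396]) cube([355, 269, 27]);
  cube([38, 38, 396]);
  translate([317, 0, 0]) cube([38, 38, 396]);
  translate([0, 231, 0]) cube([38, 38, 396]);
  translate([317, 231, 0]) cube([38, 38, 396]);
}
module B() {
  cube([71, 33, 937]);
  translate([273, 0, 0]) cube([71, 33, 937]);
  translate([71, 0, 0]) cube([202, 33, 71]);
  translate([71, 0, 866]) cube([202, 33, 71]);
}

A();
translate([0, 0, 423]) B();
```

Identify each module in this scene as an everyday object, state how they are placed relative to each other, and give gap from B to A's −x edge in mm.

A is a stool. B is a picture frame. The picture frame is on top of the stool. The gap from the picture frame to the stool's −x edge is 0 mm.

The picture frame's min-x is at 0; the stool's min-x is 0; gap = 0 mm.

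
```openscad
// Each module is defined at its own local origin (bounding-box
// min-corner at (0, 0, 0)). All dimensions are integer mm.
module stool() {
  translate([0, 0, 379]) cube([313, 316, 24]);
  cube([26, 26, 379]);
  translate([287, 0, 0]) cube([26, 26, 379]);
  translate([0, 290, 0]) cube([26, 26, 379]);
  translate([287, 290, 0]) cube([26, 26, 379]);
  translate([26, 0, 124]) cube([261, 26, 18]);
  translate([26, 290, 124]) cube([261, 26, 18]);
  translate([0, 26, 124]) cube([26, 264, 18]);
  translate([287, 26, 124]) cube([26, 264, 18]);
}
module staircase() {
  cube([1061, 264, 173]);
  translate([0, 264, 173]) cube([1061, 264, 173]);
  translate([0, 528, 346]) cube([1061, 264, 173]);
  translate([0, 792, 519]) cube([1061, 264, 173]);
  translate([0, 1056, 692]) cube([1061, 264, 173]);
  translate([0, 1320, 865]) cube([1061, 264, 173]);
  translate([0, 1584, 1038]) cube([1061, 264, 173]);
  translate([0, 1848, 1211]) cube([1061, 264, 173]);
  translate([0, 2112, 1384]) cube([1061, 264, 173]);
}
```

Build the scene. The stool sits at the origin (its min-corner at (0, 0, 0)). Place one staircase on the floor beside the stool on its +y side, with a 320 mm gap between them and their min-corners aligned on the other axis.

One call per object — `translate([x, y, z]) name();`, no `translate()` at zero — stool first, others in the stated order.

stool();
translate([0, 636, 0]) staircase();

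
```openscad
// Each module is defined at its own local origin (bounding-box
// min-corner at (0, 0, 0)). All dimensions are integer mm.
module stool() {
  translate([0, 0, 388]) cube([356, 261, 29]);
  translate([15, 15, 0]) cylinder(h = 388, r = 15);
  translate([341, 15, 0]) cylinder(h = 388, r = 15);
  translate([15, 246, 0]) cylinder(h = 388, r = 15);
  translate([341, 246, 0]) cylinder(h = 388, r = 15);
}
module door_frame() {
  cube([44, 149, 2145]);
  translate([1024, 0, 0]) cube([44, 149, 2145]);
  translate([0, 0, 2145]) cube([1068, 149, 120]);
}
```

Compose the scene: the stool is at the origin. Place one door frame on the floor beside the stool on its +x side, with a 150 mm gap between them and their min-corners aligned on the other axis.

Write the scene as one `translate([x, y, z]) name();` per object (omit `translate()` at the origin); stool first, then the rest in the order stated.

stool();
translate([506, 0, 0]) door_frame();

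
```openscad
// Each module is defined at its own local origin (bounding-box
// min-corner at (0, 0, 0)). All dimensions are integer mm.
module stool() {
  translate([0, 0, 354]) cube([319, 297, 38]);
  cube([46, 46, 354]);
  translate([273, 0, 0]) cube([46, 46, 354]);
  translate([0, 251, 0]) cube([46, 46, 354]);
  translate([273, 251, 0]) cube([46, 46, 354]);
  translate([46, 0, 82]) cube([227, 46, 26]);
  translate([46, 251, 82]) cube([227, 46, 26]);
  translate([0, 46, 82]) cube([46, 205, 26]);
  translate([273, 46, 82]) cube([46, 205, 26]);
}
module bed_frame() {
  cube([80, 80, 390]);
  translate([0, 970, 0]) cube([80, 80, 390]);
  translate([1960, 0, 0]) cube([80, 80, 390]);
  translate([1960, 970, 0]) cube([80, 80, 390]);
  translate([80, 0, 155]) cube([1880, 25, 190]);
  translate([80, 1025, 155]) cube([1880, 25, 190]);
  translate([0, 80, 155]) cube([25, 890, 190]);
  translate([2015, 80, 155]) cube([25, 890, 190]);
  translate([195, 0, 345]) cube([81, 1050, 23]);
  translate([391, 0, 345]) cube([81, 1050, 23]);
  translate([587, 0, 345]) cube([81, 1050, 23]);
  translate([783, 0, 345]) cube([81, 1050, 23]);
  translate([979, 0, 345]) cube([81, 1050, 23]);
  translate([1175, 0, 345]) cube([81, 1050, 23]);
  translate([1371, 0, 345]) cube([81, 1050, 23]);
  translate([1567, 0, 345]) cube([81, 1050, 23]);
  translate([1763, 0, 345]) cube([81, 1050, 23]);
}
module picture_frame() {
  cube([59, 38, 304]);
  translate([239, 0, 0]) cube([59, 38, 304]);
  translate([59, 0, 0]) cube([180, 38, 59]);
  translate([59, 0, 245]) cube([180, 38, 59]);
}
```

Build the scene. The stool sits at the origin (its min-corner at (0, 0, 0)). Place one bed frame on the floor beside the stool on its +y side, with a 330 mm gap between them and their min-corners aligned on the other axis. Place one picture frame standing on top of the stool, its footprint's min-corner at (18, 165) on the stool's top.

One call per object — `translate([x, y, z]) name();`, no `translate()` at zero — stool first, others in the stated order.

stool();
translate([0, 627, 0]) bed_frame();
translate([18, 165, 392]) picture_frame();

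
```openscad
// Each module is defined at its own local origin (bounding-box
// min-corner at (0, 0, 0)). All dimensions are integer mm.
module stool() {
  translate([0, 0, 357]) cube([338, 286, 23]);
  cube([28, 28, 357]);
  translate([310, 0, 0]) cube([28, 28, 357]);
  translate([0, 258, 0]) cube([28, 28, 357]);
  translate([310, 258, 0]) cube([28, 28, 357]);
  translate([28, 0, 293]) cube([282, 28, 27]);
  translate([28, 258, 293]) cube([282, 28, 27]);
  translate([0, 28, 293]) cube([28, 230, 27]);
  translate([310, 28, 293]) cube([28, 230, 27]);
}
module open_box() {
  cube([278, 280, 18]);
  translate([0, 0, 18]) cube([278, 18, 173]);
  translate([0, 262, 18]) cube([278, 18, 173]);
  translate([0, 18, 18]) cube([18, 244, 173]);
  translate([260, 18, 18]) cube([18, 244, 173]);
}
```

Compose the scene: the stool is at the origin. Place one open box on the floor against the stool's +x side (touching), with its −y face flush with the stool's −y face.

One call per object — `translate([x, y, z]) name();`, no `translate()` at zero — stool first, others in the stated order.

stool();
translate([338, 0, 0]) open_box();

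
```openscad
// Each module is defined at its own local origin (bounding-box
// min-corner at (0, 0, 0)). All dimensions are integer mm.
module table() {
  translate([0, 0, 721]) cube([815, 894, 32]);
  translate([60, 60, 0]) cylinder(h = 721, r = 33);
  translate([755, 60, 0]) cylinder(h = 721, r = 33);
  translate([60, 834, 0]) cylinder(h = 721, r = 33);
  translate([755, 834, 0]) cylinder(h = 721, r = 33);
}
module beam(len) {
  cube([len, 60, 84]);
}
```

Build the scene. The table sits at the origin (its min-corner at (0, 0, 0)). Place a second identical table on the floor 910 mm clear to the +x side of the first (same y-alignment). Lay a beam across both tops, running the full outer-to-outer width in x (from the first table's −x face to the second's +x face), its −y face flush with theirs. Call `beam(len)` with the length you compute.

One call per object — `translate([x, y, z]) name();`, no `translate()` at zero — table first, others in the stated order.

table();
translate([1725, 0, 0]) table();
translate([0, 0, 753]) beam(2540);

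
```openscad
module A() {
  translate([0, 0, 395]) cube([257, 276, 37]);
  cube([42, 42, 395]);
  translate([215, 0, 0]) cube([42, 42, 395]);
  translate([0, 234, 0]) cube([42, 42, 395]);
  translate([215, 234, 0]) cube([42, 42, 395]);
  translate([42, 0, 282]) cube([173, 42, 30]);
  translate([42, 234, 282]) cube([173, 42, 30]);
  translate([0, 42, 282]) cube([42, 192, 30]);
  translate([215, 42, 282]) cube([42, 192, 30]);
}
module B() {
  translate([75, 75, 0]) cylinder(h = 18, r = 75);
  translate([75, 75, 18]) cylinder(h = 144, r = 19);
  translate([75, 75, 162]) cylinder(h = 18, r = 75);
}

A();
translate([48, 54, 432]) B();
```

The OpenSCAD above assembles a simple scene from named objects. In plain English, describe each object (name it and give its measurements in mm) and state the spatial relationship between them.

A is a four-legged stool. The seat is a 257×276×37 mm slab whose top surface is at z = 432 mm; four square legs, each 42×42 mm in cross-section, run from the floor (z = 0) to the underside of the seat, each flush with a corner of the seat. Four stretchers, 42 mm wide and 30 mm tall, connect adjacent legs with their undersides at z = 282 mm, each running between the inner faces of the legs it joins and aligned with the legs' outer faces on the other axis.

B is a spool: two coaxial disc flanges of radius 75 mm and thickness 18 mm, joined by a core cylinder of radius 19 mm and height 144 mm. The lower flange rests on z = 0 and the three cylinders share a vertical axis.

The spool is on top of the stool.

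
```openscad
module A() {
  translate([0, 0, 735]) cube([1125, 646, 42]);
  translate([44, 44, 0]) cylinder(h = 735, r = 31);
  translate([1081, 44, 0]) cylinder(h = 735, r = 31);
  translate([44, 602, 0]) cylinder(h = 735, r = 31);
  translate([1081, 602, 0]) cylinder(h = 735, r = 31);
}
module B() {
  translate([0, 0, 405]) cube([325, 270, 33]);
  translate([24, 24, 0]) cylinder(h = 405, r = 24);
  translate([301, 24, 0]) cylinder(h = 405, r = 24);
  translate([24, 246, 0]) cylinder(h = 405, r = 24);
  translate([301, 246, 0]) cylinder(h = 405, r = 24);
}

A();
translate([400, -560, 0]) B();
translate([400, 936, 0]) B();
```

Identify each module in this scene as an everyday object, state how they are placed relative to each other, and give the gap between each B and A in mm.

Each stool's nearest face is 290 mm from the table's bounding box.

A is a table. B is a stool. Two stools sit around the table at the −y, +y sides. The gap between each stool and the table is 290 mm.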